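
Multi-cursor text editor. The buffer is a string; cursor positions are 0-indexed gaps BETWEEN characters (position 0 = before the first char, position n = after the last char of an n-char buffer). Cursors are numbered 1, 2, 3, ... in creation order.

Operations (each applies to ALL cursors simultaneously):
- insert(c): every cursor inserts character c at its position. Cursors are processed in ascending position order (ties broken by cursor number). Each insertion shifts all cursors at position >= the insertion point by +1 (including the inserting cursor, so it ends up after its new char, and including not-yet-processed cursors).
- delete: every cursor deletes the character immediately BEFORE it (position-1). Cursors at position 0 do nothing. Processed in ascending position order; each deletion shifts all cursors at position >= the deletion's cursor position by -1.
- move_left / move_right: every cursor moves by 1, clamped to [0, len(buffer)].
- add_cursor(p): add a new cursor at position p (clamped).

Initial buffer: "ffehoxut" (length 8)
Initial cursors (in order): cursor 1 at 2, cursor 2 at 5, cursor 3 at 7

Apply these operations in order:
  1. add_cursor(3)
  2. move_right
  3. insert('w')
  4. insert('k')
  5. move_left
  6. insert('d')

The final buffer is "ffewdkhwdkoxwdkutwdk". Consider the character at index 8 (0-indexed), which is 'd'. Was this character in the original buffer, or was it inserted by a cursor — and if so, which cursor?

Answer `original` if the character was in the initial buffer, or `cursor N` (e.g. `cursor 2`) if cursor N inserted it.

After op 1 (add_cursor(3)): buffer="ffehoxut" (len 8), cursors c1@2 c4@3 c2@5 c3@7, authorship ........
After op 2 (move_right): buffer="ffehoxut" (len 8), cursors c1@3 c4@4 c2@6 c3@8, authorship ........
After op 3 (insert('w')): buffer="ffewhwoxwutw" (len 12), cursors c1@4 c4@6 c2@9 c3@12, authorship ...1.4..2..3
After op 4 (insert('k')): buffer="ffewkhwkoxwkutwk" (len 16), cursors c1@5 c4@8 c2@12 c3@16, authorship ...11.44..22..33
After op 5 (move_left): buffer="ffewkhwkoxwkutwk" (len 16), cursors c1@4 c4@7 c2@11 c3@15, authorship ...11.44..22..33
After op 6 (insert('d')): buffer="ffewdkhwdkoxwdkutwdk" (len 20), cursors c1@5 c4@9 c2@14 c3@19, authorship ...111.444..222..333
Authorship (.=original, N=cursor N): . . . 1 1 1 . 4 4 4 . . 2 2 2 . . 3 3 3
Index 8: author = 4

Answer: cursor 4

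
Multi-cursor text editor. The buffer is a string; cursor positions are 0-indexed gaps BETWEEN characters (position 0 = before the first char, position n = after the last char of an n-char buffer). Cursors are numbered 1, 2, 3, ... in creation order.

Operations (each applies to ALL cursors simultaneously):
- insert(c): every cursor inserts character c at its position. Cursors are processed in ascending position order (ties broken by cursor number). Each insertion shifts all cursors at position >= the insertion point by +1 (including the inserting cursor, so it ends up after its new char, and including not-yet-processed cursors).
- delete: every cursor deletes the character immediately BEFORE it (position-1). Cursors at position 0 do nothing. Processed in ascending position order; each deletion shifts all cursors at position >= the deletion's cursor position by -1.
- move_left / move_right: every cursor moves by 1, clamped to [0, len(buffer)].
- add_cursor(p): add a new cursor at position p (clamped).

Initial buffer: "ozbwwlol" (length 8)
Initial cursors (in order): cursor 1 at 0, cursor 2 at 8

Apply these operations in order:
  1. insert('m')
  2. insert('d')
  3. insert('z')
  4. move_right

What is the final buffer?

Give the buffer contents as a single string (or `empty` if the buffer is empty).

Answer: mdzozbwwlolmdz

Derivation:
After op 1 (insert('m')): buffer="mozbwwlolm" (len 10), cursors c1@1 c2@10, authorship 1........2
After op 2 (insert('d')): buffer="mdozbwwlolmd" (len 12), cursors c1@2 c2@12, authorship 11........22
After op 3 (insert('z')): buffer="mdzozbwwlolmdz" (len 14), cursors c1@3 c2@14, authorship 111........222
After op 4 (move_right): buffer="mdzozbwwlolmdz" (len 14), cursors c1@4 c2@14, authorship 111........222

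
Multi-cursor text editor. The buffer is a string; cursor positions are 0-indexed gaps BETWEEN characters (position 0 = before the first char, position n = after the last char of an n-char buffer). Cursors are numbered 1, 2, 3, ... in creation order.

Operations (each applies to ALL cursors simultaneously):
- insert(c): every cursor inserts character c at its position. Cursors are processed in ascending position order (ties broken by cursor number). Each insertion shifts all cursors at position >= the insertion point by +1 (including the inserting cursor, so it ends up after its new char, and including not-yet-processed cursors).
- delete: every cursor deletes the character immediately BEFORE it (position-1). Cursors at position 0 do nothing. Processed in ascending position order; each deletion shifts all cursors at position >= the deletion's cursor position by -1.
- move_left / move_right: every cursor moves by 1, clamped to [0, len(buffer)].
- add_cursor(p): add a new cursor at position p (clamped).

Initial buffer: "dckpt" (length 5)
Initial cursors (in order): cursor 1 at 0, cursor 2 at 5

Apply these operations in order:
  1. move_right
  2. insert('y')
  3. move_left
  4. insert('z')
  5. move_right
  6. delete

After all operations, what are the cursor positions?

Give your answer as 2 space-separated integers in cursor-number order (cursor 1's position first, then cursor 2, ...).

Answer: 2 7

Derivation:
After op 1 (move_right): buffer="dckpt" (len 5), cursors c1@1 c2@5, authorship .....
After op 2 (insert('y')): buffer="dyckpty" (len 7), cursors c1@2 c2@7, authorship .1....2
After op 3 (move_left): buffer="dyckpty" (len 7), cursors c1@1 c2@6, authorship .1....2
After op 4 (insert('z')): buffer="dzyckptzy" (len 9), cursors c1@2 c2@8, authorship .11....22
After op 5 (move_right): buffer="dzyckptzy" (len 9), cursors c1@3 c2@9, authorship .11....22
After op 6 (delete): buffer="dzckptz" (len 7), cursors c1@2 c2@7, authorship .1....2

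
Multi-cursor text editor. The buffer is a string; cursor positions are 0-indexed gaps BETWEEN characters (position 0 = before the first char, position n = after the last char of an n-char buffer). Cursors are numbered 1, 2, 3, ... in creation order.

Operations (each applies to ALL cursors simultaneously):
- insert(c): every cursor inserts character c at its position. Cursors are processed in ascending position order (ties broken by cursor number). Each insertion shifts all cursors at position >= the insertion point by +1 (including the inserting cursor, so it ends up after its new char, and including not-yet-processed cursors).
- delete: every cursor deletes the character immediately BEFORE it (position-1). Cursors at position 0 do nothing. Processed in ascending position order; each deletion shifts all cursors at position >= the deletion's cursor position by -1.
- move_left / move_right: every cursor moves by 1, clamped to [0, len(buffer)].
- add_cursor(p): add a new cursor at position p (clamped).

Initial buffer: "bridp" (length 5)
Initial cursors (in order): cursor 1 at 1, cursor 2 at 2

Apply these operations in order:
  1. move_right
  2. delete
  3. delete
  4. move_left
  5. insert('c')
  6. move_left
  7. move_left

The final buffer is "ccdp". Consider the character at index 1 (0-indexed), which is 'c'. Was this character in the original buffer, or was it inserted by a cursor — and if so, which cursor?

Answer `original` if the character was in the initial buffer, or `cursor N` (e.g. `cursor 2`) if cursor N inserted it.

Answer: cursor 2

Derivation:
After op 1 (move_right): buffer="bridp" (len 5), cursors c1@2 c2@3, authorship .....
After op 2 (delete): buffer="bdp" (len 3), cursors c1@1 c2@1, authorship ...
After op 3 (delete): buffer="dp" (len 2), cursors c1@0 c2@0, authorship ..
After op 4 (move_left): buffer="dp" (len 2), cursors c1@0 c2@0, authorship ..
After op 5 (insert('c')): buffer="ccdp" (len 4), cursors c1@2 c2@2, authorship 12..
After op 6 (move_left): buffer="ccdp" (len 4), cursors c1@1 c2@1, authorship 12..
After op 7 (move_left): buffer="ccdp" (len 4), cursors c1@0 c2@0, authorship 12..
Authorship (.=original, N=cursor N): 1 2 . .
Index 1: author = 2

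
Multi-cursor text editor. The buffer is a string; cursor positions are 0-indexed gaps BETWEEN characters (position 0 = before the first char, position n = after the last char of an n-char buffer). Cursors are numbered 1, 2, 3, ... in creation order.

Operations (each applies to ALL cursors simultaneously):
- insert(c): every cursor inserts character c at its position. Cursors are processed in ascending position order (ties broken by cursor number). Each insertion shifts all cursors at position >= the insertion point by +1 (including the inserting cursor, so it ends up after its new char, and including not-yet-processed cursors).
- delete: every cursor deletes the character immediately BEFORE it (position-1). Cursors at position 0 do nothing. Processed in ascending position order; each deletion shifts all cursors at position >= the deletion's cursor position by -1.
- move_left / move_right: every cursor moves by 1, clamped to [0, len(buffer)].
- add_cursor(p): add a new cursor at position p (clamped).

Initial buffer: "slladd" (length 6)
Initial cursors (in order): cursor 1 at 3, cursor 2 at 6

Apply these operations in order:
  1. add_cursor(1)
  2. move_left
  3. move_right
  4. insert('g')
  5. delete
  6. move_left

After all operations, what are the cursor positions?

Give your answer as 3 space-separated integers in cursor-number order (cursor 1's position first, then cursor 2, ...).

Answer: 2 5 0

Derivation:
After op 1 (add_cursor(1)): buffer="slladd" (len 6), cursors c3@1 c1@3 c2@6, authorship ......
After op 2 (move_left): buffer="slladd" (len 6), cursors c3@0 c1@2 c2@5, authorship ......
After op 3 (move_right): buffer="slladd" (len 6), cursors c3@1 c1@3 c2@6, authorship ......
After op 4 (insert('g')): buffer="sgllgaddg" (len 9), cursors c3@2 c1@5 c2@9, authorship .3..1...2
After op 5 (delete): buffer="slladd" (len 6), cursors c3@1 c1@3 c2@6, authorship ......
After op 6 (move_left): buffer="slladd" (len 6), cursors c3@0 c1@2 c2@5, authorship ......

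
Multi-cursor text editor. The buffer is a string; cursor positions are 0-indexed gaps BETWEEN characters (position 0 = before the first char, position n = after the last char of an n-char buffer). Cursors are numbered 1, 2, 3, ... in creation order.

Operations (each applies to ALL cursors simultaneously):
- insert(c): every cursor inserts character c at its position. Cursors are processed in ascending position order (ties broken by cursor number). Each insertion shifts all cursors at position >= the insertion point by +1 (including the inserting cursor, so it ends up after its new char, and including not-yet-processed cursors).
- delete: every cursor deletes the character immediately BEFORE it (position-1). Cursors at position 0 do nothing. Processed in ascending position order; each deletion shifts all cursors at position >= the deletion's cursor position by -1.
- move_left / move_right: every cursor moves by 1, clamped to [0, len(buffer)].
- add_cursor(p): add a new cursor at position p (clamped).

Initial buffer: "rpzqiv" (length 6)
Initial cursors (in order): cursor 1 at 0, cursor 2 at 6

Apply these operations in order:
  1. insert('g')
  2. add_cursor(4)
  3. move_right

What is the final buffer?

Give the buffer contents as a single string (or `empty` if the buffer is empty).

After op 1 (insert('g')): buffer="grpzqivg" (len 8), cursors c1@1 c2@8, authorship 1......2
After op 2 (add_cursor(4)): buffer="grpzqivg" (len 8), cursors c1@1 c3@4 c2@8, authorship 1......2
After op 3 (move_right): buffer="grpzqivg" (len 8), cursors c1@2 c3@5 c2@8, authorship 1......2

Answer: grpzqivg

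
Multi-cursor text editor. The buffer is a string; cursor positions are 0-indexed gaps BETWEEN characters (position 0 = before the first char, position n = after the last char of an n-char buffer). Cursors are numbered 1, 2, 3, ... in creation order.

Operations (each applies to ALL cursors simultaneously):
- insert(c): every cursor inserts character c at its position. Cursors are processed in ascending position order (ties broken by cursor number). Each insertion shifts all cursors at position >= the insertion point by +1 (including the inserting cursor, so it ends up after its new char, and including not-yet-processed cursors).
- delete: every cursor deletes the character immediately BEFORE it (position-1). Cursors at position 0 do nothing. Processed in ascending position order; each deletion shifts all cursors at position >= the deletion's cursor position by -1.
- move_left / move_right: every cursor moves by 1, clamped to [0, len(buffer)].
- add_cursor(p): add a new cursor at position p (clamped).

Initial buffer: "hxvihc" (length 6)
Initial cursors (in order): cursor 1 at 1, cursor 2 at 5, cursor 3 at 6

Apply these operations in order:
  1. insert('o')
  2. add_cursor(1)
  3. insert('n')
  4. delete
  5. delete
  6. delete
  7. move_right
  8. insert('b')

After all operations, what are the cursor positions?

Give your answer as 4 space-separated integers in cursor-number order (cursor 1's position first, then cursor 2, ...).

Answer: 3 7 7 3

Derivation:
After op 1 (insert('o')): buffer="hoxvihoco" (len 9), cursors c1@2 c2@7 c3@9, authorship .1....2.3
After op 2 (add_cursor(1)): buffer="hoxvihoco" (len 9), cursors c4@1 c1@2 c2@7 c3@9, authorship .1....2.3
After op 3 (insert('n')): buffer="hnonxvihoncon" (len 13), cursors c4@2 c1@4 c2@10 c3@13, authorship .411....22.33
After op 4 (delete): buffer="hoxvihoco" (len 9), cursors c4@1 c1@2 c2@7 c3@9, authorship .1....2.3
After op 5 (delete): buffer="xvihc" (len 5), cursors c1@0 c4@0 c2@4 c3@5, authorship .....
After op 6 (delete): buffer="xvi" (len 3), cursors c1@0 c4@0 c2@3 c3@3, authorship ...
After op 7 (move_right): buffer="xvi" (len 3), cursors c1@1 c4@1 c2@3 c3@3, authorship ...
After op 8 (insert('b')): buffer="xbbvibb" (len 7), cursors c1@3 c4@3 c2@7 c3@7, authorship .14..23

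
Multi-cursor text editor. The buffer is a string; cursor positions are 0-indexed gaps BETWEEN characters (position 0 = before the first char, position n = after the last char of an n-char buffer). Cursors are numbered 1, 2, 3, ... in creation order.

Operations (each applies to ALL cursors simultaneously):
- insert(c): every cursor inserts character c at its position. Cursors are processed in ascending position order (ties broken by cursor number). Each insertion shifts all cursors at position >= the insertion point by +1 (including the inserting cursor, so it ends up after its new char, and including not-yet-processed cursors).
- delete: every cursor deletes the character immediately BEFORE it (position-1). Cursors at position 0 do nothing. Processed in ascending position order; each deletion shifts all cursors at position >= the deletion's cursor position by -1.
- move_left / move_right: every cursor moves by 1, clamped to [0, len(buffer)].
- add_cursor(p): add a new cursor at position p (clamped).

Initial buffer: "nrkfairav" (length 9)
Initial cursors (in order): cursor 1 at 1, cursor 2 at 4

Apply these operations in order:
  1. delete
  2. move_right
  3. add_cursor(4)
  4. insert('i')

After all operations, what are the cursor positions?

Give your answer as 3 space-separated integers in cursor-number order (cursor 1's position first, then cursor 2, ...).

Answer: 2 5 7

Derivation:
After op 1 (delete): buffer="rkairav" (len 7), cursors c1@0 c2@2, authorship .......
After op 2 (move_right): buffer="rkairav" (len 7), cursors c1@1 c2@3, authorship .......
After op 3 (add_cursor(4)): buffer="rkairav" (len 7), cursors c1@1 c2@3 c3@4, authorship .......
After op 4 (insert('i')): buffer="rikaiiirav" (len 10), cursors c1@2 c2@5 c3@7, authorship .1..2.3...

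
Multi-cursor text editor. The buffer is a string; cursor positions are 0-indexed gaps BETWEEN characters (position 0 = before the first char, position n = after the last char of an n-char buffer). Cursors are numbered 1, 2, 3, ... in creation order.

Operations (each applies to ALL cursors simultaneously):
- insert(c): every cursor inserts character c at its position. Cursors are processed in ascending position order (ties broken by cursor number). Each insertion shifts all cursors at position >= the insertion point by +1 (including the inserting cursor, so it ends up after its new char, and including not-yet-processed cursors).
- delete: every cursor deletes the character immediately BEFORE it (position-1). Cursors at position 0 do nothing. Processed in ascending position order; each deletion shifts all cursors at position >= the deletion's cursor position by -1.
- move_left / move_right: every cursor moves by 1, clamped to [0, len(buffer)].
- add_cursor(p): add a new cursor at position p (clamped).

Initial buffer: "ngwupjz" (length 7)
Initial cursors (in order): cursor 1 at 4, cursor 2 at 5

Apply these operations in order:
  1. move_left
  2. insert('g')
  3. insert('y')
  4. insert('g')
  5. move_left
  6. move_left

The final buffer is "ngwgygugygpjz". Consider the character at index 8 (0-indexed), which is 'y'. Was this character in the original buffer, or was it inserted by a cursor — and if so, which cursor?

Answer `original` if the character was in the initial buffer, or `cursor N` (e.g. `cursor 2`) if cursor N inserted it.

Answer: cursor 2

Derivation:
After op 1 (move_left): buffer="ngwupjz" (len 7), cursors c1@3 c2@4, authorship .......
After op 2 (insert('g')): buffer="ngwgugpjz" (len 9), cursors c1@4 c2@6, authorship ...1.2...
After op 3 (insert('y')): buffer="ngwgyugypjz" (len 11), cursors c1@5 c2@8, authorship ...11.22...
After op 4 (insert('g')): buffer="ngwgygugygpjz" (len 13), cursors c1@6 c2@10, authorship ...111.222...
After op 5 (move_left): buffer="ngwgygugygpjz" (len 13), cursors c1@5 c2@9, authorship ...111.222...
After op 6 (move_left): buffer="ngwgygugygpjz" (len 13), cursors c1@4 c2@8, authorship ...111.222...
Authorship (.=original, N=cursor N): . . . 1 1 1 . 2 2 2 . . .
Index 8: author = 2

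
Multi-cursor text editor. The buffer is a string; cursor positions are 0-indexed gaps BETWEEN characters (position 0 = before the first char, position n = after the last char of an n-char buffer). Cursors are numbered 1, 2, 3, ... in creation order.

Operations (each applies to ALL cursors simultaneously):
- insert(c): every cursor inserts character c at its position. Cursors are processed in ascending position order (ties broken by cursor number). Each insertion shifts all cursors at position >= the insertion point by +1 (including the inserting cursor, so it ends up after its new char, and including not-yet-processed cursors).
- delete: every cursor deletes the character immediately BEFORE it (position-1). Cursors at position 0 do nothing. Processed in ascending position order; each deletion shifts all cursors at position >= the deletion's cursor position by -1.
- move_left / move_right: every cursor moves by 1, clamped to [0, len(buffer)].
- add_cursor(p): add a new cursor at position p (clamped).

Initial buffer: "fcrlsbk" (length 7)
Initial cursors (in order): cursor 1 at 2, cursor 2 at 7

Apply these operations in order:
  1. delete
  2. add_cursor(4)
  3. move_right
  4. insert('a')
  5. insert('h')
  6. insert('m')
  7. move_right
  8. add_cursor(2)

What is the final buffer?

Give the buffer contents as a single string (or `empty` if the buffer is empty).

After op 1 (delete): buffer="frlsb" (len 5), cursors c1@1 c2@5, authorship .....
After op 2 (add_cursor(4)): buffer="frlsb" (len 5), cursors c1@1 c3@4 c2@5, authorship .....
After op 3 (move_right): buffer="frlsb" (len 5), cursors c1@2 c2@5 c3@5, authorship .....
After op 4 (insert('a')): buffer="fralsbaa" (len 8), cursors c1@3 c2@8 c3@8, authorship ..1...23
After op 5 (insert('h')): buffer="frahlsbaahh" (len 11), cursors c1@4 c2@11 c3@11, authorship ..11...2323
After op 6 (insert('m')): buffer="frahmlsbaahhmm" (len 14), cursors c1@5 c2@14 c3@14, authorship ..111...232323
After op 7 (move_right): buffer="frahmlsbaahhmm" (len 14), cursors c1@6 c2@14 c3@14, authorship ..111...232323
After op 8 (add_cursor(2)): buffer="frahmlsbaahhmm" (len 14), cursors c4@2 c1@6 c2@14 c3@14, authorship ..111...232323

Answer: frahmlsbaahhmm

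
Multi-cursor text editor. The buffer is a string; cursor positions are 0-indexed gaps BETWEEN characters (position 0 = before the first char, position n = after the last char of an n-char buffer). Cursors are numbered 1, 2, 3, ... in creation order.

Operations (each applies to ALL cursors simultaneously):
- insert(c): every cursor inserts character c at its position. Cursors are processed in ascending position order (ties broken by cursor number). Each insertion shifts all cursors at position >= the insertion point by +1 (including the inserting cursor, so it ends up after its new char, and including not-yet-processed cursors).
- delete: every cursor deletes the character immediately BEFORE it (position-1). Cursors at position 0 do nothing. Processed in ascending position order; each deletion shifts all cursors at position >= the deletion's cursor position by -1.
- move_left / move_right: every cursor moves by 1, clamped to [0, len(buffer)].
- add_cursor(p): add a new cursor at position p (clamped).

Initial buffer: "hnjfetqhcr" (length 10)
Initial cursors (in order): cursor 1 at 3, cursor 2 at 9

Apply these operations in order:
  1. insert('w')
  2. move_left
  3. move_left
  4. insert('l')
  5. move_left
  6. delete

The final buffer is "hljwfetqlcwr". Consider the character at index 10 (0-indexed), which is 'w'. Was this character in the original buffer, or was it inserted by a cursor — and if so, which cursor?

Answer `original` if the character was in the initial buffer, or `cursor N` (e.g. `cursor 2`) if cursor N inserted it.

After op 1 (insert('w')): buffer="hnjwfetqhcwr" (len 12), cursors c1@4 c2@11, authorship ...1......2.
After op 2 (move_left): buffer="hnjwfetqhcwr" (len 12), cursors c1@3 c2@10, authorship ...1......2.
After op 3 (move_left): buffer="hnjwfetqhcwr" (len 12), cursors c1@2 c2@9, authorship ...1......2.
After op 4 (insert('l')): buffer="hnljwfetqhlcwr" (len 14), cursors c1@3 c2@11, authorship ..1.1.....2.2.
After op 5 (move_left): buffer="hnljwfetqhlcwr" (len 14), cursors c1@2 c2@10, authorship ..1.1.....2.2.
After op 6 (delete): buffer="hljwfetqlcwr" (len 12), cursors c1@1 c2@8, authorship .1.1....2.2.
Authorship (.=original, N=cursor N): . 1 . 1 . . . . 2 . 2 .
Index 10: author = 2

Answer: cursor 2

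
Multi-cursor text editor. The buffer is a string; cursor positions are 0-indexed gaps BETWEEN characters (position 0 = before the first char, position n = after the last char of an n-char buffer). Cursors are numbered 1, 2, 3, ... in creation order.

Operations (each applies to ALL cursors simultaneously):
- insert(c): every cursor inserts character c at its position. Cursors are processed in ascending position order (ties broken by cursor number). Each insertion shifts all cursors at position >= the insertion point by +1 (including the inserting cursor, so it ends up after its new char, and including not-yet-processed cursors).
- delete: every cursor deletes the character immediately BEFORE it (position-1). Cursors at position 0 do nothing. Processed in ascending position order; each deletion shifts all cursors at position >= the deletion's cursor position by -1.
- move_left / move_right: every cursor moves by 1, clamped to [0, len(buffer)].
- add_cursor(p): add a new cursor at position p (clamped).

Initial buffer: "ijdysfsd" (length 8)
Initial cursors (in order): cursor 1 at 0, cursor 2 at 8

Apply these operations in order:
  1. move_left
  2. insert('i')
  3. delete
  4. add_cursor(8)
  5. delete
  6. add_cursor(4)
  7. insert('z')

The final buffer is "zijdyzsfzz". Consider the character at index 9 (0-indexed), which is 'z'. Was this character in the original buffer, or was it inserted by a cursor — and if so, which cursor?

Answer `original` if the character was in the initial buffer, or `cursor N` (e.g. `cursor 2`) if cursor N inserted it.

Answer: cursor 3

Derivation:
After op 1 (move_left): buffer="ijdysfsd" (len 8), cursors c1@0 c2@7, authorship ........
After op 2 (insert('i')): buffer="iijdysfsid" (len 10), cursors c1@1 c2@9, authorship 1.......2.
After op 3 (delete): buffer="ijdysfsd" (len 8), cursors c1@0 c2@7, authorship ........
After op 4 (add_cursor(8)): buffer="ijdysfsd" (len 8), cursors c1@0 c2@7 c3@8, authorship ........
After op 5 (delete): buffer="ijdysf" (len 6), cursors c1@0 c2@6 c3@6, authorship ......
After op 6 (add_cursor(4)): buffer="ijdysf" (len 6), cursors c1@0 c4@4 c2@6 c3@6, authorship ......
After op 7 (insert('z')): buffer="zijdyzsfzz" (len 10), cursors c1@1 c4@6 c2@10 c3@10, authorship 1....4..23
Authorship (.=original, N=cursor N): 1 . . . . 4 . . 2 3
Index 9: author = 3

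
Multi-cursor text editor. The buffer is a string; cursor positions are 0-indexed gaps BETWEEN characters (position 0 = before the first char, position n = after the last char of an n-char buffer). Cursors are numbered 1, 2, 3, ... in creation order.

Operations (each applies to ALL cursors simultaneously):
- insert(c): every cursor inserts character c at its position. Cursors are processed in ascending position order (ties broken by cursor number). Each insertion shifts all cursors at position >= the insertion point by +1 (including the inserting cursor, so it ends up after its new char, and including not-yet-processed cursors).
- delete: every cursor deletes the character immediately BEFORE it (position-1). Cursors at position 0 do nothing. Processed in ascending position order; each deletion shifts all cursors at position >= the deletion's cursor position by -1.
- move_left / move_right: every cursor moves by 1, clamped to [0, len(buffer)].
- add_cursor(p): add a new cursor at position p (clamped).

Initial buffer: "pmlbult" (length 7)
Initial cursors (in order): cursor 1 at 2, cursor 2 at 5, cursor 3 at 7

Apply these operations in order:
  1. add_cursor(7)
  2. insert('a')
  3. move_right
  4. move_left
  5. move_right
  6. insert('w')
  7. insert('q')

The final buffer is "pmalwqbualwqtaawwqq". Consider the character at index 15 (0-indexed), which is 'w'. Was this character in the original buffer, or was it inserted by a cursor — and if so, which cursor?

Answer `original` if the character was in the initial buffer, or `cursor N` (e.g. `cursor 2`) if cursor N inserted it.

After op 1 (add_cursor(7)): buffer="pmlbult" (len 7), cursors c1@2 c2@5 c3@7 c4@7, authorship .......
After op 2 (insert('a')): buffer="pmalbualtaa" (len 11), cursors c1@3 c2@7 c3@11 c4@11, authorship ..1...2..34
After op 3 (move_right): buffer="pmalbualtaa" (len 11), cursors c1@4 c2@8 c3@11 c4@11, authorship ..1...2..34
After op 4 (move_left): buffer="pmalbualtaa" (len 11), cursors c1@3 c2@7 c3@10 c4@10, authorship ..1...2..34
After op 5 (move_right): buffer="pmalbualtaa" (len 11), cursors c1@4 c2@8 c3@11 c4@11, authorship ..1...2..34
After op 6 (insert('w')): buffer="pmalwbualwtaaww" (len 15), cursors c1@5 c2@10 c3@15 c4@15, authorship ..1.1..2.2.3434
After op 7 (insert('q')): buffer="pmalwqbualwqtaawwqq" (len 19), cursors c1@6 c2@12 c3@19 c4@19, authorship ..1.11..2.22.343434
Authorship (.=original, N=cursor N): . . 1 . 1 1 . . 2 . 2 2 . 3 4 3 4 3 4
Index 15: author = 3

Answer: cursor 3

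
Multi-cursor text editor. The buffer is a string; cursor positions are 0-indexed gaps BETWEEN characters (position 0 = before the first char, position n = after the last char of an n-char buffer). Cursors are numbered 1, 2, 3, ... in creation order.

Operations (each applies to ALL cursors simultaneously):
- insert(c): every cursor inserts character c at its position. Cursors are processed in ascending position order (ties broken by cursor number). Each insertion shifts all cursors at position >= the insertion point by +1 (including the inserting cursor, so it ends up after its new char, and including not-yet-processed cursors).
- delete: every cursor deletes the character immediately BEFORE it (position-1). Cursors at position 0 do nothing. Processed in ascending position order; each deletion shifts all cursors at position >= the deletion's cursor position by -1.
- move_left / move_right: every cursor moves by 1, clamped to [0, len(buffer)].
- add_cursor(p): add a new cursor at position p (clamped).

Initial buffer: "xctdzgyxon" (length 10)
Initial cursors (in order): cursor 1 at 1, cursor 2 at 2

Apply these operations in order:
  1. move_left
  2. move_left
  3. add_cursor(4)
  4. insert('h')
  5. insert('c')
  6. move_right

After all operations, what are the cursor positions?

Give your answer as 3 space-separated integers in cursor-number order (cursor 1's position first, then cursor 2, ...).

Answer: 5 5 11

Derivation:
After op 1 (move_left): buffer="xctdzgyxon" (len 10), cursors c1@0 c2@1, authorship ..........
After op 2 (move_left): buffer="xctdzgyxon" (len 10), cursors c1@0 c2@0, authorship ..........
After op 3 (add_cursor(4)): buffer="xctdzgyxon" (len 10), cursors c1@0 c2@0 c3@4, authorship ..........
After op 4 (insert('h')): buffer="hhxctdhzgyxon" (len 13), cursors c1@2 c2@2 c3@7, authorship 12....3......
After op 5 (insert('c')): buffer="hhccxctdhczgyxon" (len 16), cursors c1@4 c2@4 c3@10, authorship 1212....33......
After op 6 (move_right): buffer="hhccxctdhczgyxon" (len 16), cursors c1@5 c2@5 c3@11, authorship 1212....33......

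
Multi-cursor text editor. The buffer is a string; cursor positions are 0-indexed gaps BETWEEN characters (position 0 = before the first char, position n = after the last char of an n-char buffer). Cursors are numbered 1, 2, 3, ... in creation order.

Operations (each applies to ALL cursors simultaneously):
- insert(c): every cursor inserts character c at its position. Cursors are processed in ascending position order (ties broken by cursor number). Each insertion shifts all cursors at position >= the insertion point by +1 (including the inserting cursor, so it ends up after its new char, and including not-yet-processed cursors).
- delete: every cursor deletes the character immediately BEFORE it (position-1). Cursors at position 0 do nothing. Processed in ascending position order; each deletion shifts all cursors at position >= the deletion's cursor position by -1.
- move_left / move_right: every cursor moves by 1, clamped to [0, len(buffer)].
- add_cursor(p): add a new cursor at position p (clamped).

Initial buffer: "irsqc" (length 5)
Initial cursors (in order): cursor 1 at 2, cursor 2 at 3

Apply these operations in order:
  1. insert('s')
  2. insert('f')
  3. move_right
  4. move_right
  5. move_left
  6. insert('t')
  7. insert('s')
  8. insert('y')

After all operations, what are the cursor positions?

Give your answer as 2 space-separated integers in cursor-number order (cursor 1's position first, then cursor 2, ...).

Answer: 8 14

Derivation:
After op 1 (insert('s')): buffer="irsssqc" (len 7), cursors c1@3 c2@5, authorship ..1.2..
After op 2 (insert('f')): buffer="irsfssfqc" (len 9), cursors c1@4 c2@7, authorship ..11.22..
After op 3 (move_right): buffer="irsfssfqc" (len 9), cursors c1@5 c2@8, authorship ..11.22..
After op 4 (move_right): buffer="irsfssfqc" (len 9), cursors c1@6 c2@9, authorship ..11.22..
After op 5 (move_left): buffer="irsfssfqc" (len 9), cursors c1@5 c2@8, authorship ..11.22..
After op 6 (insert('t')): buffer="irsfstsfqtc" (len 11), cursors c1@6 c2@10, authorship ..11.122.2.
After op 7 (insert('s')): buffer="irsfstssfqtsc" (len 13), cursors c1@7 c2@12, authorship ..11.1122.22.
After op 8 (insert('y')): buffer="irsfstsysfqtsyc" (len 15), cursors c1@8 c2@14, authorship ..11.11122.222.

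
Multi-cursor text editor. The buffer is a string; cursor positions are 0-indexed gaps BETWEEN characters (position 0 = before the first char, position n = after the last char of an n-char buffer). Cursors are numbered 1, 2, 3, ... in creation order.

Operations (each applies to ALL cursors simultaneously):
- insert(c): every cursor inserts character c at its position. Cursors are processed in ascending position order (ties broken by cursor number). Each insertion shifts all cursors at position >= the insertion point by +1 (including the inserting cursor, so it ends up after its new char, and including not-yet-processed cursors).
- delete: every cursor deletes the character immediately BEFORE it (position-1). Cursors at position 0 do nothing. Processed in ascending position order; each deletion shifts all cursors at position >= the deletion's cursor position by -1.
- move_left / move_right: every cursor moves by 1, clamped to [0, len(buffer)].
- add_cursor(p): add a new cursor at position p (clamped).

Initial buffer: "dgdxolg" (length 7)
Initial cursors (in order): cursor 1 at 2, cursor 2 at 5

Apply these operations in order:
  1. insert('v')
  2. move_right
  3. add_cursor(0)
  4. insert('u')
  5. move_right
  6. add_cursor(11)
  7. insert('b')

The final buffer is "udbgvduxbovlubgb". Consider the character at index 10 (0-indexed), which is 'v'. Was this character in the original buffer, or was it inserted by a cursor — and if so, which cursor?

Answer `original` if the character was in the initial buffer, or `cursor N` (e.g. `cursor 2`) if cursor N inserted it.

After op 1 (insert('v')): buffer="dgvdxovlg" (len 9), cursors c1@3 c2@7, authorship ..1...2..
After op 2 (move_right): buffer="dgvdxovlg" (len 9), cursors c1@4 c2@8, authorship ..1...2..
After op 3 (add_cursor(0)): buffer="dgvdxovlg" (len 9), cursors c3@0 c1@4 c2@8, authorship ..1...2..
After op 4 (insert('u')): buffer="udgvduxovlug" (len 12), cursors c3@1 c1@6 c2@11, authorship 3..1.1..2.2.
After op 5 (move_right): buffer="udgvduxovlug" (len 12), cursors c3@2 c1@7 c2@12, authorship 3..1.1..2.2.
After op 6 (add_cursor(11)): buffer="udgvduxovlug" (len 12), cursors c3@2 c1@7 c4@11 c2@12, authorship 3..1.1..2.2.
After op 7 (insert('b')): buffer="udbgvduxbovlubgb" (len 16), cursors c3@3 c1@9 c4@14 c2@16, authorship 3.3.1.1.1.2.24.2
Authorship (.=original, N=cursor N): 3 . 3 . 1 . 1 . 1 . 2 . 2 4 . 2
Index 10: author = 2

Answer: cursor 2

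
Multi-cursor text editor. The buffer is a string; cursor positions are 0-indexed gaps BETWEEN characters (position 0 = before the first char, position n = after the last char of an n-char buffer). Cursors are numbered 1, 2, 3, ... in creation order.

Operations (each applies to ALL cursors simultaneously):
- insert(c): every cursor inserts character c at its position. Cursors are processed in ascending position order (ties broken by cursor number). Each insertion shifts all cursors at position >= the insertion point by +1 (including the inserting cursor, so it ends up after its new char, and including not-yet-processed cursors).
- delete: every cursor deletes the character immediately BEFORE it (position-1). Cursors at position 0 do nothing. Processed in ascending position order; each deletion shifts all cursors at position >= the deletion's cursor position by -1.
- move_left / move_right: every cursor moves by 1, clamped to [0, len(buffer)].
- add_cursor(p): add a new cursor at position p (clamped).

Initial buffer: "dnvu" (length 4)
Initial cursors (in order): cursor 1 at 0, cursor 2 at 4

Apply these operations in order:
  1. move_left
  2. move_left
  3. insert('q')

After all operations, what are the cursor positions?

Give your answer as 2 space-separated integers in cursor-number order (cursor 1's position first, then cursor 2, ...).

After op 1 (move_left): buffer="dnvu" (len 4), cursors c1@0 c2@3, authorship ....
After op 2 (move_left): buffer="dnvu" (len 4), cursors c1@0 c2@2, authorship ....
After op 3 (insert('q')): buffer="qdnqvu" (len 6), cursors c1@1 c2@4, authorship 1..2..

Answer: 1 4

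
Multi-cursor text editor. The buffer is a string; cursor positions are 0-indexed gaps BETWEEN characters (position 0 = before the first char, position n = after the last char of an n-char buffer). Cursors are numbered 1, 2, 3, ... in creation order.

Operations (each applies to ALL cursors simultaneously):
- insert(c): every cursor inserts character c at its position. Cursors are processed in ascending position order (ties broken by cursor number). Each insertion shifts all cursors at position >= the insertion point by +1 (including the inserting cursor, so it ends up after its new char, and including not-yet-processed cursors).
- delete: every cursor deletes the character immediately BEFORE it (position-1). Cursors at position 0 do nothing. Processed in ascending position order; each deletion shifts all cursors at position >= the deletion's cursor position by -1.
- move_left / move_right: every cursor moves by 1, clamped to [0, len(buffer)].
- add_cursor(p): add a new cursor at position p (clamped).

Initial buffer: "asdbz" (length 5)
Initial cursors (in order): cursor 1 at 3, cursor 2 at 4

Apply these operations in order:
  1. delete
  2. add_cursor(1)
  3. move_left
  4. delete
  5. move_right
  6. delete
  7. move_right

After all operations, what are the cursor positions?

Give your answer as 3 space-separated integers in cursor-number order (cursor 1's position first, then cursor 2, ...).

Answer: 1 1 1

Derivation:
After op 1 (delete): buffer="asz" (len 3), cursors c1@2 c2@2, authorship ...
After op 2 (add_cursor(1)): buffer="asz" (len 3), cursors c3@1 c1@2 c2@2, authorship ...
After op 3 (move_left): buffer="asz" (len 3), cursors c3@0 c1@1 c2@1, authorship ...
After op 4 (delete): buffer="sz" (len 2), cursors c1@0 c2@0 c3@0, authorship ..
After op 5 (move_right): buffer="sz" (len 2), cursors c1@1 c2@1 c3@1, authorship ..
After op 6 (delete): buffer="z" (len 1), cursors c1@0 c2@0 c3@0, authorship .
After op 7 (move_right): buffer="z" (len 1), cursors c1@1 c2@1 c3@1, authorship .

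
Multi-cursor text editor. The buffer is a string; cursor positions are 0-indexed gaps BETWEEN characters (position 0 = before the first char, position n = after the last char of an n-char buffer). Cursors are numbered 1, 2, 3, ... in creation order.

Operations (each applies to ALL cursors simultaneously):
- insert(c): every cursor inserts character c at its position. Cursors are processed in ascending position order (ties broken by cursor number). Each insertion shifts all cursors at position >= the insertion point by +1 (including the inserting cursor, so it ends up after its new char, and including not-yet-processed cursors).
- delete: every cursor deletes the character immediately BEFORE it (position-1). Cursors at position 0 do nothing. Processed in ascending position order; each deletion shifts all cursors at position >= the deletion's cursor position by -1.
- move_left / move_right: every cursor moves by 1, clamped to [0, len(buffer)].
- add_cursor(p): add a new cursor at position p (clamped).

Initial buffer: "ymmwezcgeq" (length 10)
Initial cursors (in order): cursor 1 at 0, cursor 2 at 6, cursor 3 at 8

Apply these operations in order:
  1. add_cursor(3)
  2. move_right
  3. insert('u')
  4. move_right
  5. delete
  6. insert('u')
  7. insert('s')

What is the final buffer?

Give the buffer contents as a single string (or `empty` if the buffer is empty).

After op 1 (add_cursor(3)): buffer="ymmwezcgeq" (len 10), cursors c1@0 c4@3 c2@6 c3@8, authorship ..........
After op 2 (move_right): buffer="ymmwezcgeq" (len 10), cursors c1@1 c4@4 c2@7 c3@9, authorship ..........
After op 3 (insert('u')): buffer="yummwuezcugeuq" (len 14), cursors c1@2 c4@6 c2@10 c3@13, authorship .1...4...2..3.
After op 4 (move_right): buffer="yummwuezcugeuq" (len 14), cursors c1@3 c4@7 c2@11 c3@14, authorship .1...4...2..3.
After op 5 (delete): buffer="yumwuzcueu" (len 10), cursors c1@2 c4@5 c2@8 c3@10, authorship .1..4..2.3
After op 6 (insert('u')): buffer="yuumwuuzcuueuu" (len 14), cursors c1@3 c4@7 c2@11 c3@14, authorship .11..44..22.33
After op 7 (insert('s')): buffer="yuusmwuuszcuuseuus" (len 18), cursors c1@4 c4@9 c2@14 c3@18, authorship .111..444..222.333

Answer: yuusmwuuszcuuseuus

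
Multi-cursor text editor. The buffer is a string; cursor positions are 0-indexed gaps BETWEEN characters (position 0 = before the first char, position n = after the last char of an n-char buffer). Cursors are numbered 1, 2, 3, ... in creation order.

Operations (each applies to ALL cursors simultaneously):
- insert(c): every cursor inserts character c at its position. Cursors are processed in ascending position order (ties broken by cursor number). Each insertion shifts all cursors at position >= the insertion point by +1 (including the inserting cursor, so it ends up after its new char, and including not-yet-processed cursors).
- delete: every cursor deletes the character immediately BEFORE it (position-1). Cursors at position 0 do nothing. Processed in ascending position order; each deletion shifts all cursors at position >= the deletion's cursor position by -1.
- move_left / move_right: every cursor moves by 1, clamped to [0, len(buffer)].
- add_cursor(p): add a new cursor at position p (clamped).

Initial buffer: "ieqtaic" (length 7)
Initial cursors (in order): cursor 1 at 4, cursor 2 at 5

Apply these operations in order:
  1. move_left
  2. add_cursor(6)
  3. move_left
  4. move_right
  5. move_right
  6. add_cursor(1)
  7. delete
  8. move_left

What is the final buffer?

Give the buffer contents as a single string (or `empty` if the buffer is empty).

After op 1 (move_left): buffer="ieqtaic" (len 7), cursors c1@3 c2@4, authorship .......
After op 2 (add_cursor(6)): buffer="ieqtaic" (len 7), cursors c1@3 c2@4 c3@6, authorship .......
After op 3 (move_left): buffer="ieqtaic" (len 7), cursors c1@2 c2@3 c3@5, authorship .......
After op 4 (move_right): buffer="ieqtaic" (len 7), cursors c1@3 c2@4 c3@6, authorship .......
After op 5 (move_right): buffer="ieqtaic" (len 7), cursors c1@4 c2@5 c3@7, authorship .......
After op 6 (add_cursor(1)): buffer="ieqtaic" (len 7), cursors c4@1 c1@4 c2@5 c3@7, authorship .......
After op 7 (delete): buffer="eqi" (len 3), cursors c4@0 c1@2 c2@2 c3@3, authorship ...
After op 8 (move_left): buffer="eqi" (len 3), cursors c4@0 c1@1 c2@1 c3@2, authorship ...

Answer: eqi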